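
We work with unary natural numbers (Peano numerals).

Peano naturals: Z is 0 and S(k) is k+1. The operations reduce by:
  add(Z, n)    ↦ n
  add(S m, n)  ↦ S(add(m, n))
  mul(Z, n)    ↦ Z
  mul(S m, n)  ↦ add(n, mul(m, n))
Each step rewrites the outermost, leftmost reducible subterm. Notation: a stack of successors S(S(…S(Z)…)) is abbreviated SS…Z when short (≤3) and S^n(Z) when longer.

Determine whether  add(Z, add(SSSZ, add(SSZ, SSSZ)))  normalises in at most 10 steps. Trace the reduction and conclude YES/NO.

  start: add(Z, add(SSSZ, add(SSZ, SSSZ)))
  →1  add(SSSZ, add(SSZ, SSSZ))
  →2  S(add(SSZ, add(SSZ, SSSZ)))
  →3  S(S(add(SZ, add(SSZ, SSSZ))))
  →4  S(S(S(add(Z, add(SSZ, SSSZ)))))
  →5  S(S(S(add(SSZ, SSSZ))))
  →6  S(S(S(S(add(SZ, SSSZ)))))
  →7  S(S(S(S(S(add(Z, SSSZ))))))
  →8  S^8(Z)

Answer: YES — reaches normal form S^8(Z) in 8 ≤ 10 steps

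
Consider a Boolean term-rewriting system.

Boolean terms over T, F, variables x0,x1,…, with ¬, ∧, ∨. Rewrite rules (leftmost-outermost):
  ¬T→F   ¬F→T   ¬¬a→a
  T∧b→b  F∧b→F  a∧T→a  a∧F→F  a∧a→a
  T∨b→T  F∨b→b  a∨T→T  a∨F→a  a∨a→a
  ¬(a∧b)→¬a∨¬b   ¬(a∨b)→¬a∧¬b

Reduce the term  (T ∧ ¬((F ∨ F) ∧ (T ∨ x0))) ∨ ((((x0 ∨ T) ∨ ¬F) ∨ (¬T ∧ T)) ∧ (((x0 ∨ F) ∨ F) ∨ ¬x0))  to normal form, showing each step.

Answer: normal form = T  (in 7 steps)

Derivation:
  start: (T ∧ ¬((F ∨ F) ∧ (T ∨ x0))) ∨ ((((x0 ∨ T) ∨ ¬F) ∨ (¬T ∧ T)) ∧ (((x0 ∨ F) ∨ F) ∨ ¬x0))
  →1  ¬((F ∨ F) ∧ (T ∨ x0)) ∨ ((((x0 ∨ T) ∨ ¬F) ∨ (¬T ∧ T)) ∧ (((x0 ∨ F) ∨ F) ∨ ¬x0))
  →2  (¬(F ∨ F) ∨ ¬(T ∨ x0)) ∨ ((((x0 ∨ T) ∨ ¬F) ∨ (¬T ∧ T)) ∧ (((x0 ∨ F) ∨ F) ∨ ¬x0))
  →3  ((¬F ∧ ¬F) ∨ ¬(T ∨ x0)) ∨ ((((x0 ∨ T) ∨ ¬F) ∨ (¬T ∧ T)) ∧ (((x0 ∨ F) ∨ F) ∨ ¬x0))
  →4  (¬F ∨ ¬(T ∨ x0)) ∨ ((((x0 ∨ T) ∨ ¬F) ∨ (¬T ∧ T)) ∧ (((x0 ∨ F) ∨ F) ∨ ¬x0))
  →5  (T ∨ ¬(T ∨ x0)) ∨ ((((x0 ∨ T) ∨ ¬F) ∨ (¬T ∧ T)) ∧ (((x0 ∨ F) ∨ F) ∨ ¬x0))
  →6  T ∨ ((((x0 ∨ T) ∨ ¬F) ∨ (¬T ∧ T)) ∧ (((x0 ∨ F) ∨ F) ∨ ¬x0))
  →7  T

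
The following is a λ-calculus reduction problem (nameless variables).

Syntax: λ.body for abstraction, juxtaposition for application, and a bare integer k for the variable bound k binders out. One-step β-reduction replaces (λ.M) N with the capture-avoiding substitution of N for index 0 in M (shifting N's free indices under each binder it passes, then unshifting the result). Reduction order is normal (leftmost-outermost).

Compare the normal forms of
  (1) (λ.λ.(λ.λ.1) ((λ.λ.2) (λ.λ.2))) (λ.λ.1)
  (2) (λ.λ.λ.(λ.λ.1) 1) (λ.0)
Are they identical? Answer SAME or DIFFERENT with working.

Answer: SAME — A ⇓ λ.λ.λ.2, B ⇓ λ.λ.λ.2

Working:
Term A:
  start: (λ.λ.(λ.λ.1) ((λ.λ.2) (λ.λ.2))) (λ.λ.1)
  [1] λ.(λ.λ.1) ((λ.λ.2) (λ.λ.2))
  [2] λ.λ.(λ.λ.3) (λ.λ.3)
  [3] λ.λ.λ.2

Term B:
  start: (λ.λ.λ.(λ.λ.1) 1) (λ.0)
  [1] λ.λ.(λ.λ.1) 1
  [2] λ.λ.λ.2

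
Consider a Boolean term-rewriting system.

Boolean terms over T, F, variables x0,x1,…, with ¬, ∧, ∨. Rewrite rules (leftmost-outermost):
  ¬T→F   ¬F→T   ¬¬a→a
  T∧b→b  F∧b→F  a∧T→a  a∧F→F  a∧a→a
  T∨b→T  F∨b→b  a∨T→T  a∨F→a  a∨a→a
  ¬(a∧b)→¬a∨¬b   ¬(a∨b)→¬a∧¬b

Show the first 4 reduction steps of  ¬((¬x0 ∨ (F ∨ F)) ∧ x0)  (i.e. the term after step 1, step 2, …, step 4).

  start: ¬((¬x0 ∨ (F ∨ F)) ∧ x0)
  step 1: ¬(¬x0 ∨ (F ∨ F)) ∨ ¬x0
  step 2: (¬¬x0 ∧ ¬(F ∨ F)) ∨ ¬x0
  step 3: (x0 ∧ ¬(F ∨ F)) ∨ ¬x0
  step 4: (x0 ∧ (¬F ∧ ¬F)) ∨ ¬x0

Answer: after 4 steps: (x0 ∧ (¬F ∧ ¬F)) ∨ ¬x0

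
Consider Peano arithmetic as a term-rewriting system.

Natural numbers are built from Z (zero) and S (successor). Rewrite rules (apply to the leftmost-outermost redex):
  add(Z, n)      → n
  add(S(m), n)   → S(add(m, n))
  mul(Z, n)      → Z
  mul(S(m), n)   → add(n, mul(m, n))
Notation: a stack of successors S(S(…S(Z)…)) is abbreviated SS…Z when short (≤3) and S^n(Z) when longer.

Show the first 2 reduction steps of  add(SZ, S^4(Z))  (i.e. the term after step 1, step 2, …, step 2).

Answer: after 2 steps: S^5(Z)

Derivation:
  start: add(SZ, S^4(Z))
  step 1: S(add(Z, S^4(Z)))
  step 2: S^5(Z)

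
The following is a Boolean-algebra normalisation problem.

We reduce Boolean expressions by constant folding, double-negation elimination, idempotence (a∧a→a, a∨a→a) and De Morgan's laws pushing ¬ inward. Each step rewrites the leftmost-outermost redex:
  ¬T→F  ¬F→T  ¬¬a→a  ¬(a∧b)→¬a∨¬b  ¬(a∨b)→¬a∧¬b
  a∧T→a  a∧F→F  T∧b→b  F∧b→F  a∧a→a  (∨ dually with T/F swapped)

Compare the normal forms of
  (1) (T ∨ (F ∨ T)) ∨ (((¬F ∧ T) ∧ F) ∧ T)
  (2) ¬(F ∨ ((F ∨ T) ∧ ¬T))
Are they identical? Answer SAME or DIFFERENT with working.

Term A:
  start: (T ∨ (F ∨ T)) ∨ (((¬F ∧ T) ∧ F) ∧ T)
  [1] T ∨ (((¬F ∧ T) ∧ F) ∧ T)
  [2] T

Term B:
  start: ¬(F ∨ ((F ∨ T) ∧ ¬T))
  [1] ¬F ∧ ¬((F ∨ T) ∧ ¬T)
  [2] T ∧ ¬((F ∨ T) ∧ ¬T)
  [3] ¬((F ∨ T) ∧ ¬T)
  [4] ¬(F ∨ T) ∨ ¬¬T
  [5] (¬F ∧ ¬T) ∨ ¬¬T
  [6] (T ∧ ¬T) ∨ ¬¬T
  [7] ¬T ∨ ¬¬T
  [8] F ∨ ¬¬T
  [9] ¬¬T
  [10] T

Answer: SAME — A ⇓ T, B ⇓ T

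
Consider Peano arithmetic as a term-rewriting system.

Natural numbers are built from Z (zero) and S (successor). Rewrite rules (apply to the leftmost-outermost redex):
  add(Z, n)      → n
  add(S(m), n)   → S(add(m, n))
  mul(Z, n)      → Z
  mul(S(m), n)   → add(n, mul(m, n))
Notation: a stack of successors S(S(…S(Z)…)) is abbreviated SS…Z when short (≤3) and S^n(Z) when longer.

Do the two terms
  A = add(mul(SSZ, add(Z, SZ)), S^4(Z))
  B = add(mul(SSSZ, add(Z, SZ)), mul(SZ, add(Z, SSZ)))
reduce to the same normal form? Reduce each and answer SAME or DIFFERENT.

Term A:
  start: add(mul(SSZ, add(Z, SZ)), S^4(Z))
  →1  add(add(add(Z, SZ), mul(SZ, add(Z, SZ))), S^4(Z))
  →2  add(add(SZ, mul(SZ, add(Z, SZ))), S^4(Z))
  →3  add(S(add(Z, mul(SZ, add(Z, SZ)))), S^4(Z))
  →4  S(add(add(Z, mul(SZ, add(Z, SZ))), S^4(Z)))
  →5  S(add(mul(SZ, add(Z, SZ)), S^4(Z)))
  →6  S(add(add(add(Z, SZ), mul(Z, add(Z, SZ))), S^4(Z)))
  →7  S(add(add(SZ, mul(Z, add(Z, SZ))), S^4(Z)))
  →8  S(add(S(add(Z, mul(Z, add(Z, SZ)))), S^4(Z)))
  →9  S(S(add(add(Z, mul(Z, add(Z, SZ))), S^4(Z))))
  →10  S(S(add(mul(Z, add(Z, SZ)), S^4(Z))))
  →11  S(S(add(Z, S^4(Z))))
  →12  S^6(Z)

Term B:
  start: add(mul(SSSZ, add(Z, SZ)), mul(SZ, add(Z, SSZ)))
  →1  add(add(add(Z, SZ), mul(SSZ, add(Z, SZ))), mul(SZ, add(Z, SSZ)))
  →2  add(add(SZ, mul(SSZ, add(Z, SZ))), mul(SZ, add(Z, SSZ)))
  →3  add(S(add(Z, mul(SSZ, add(Z, SZ)))), mul(SZ, add(Z, SSZ)))
  →4  S(add(add(Z, mul(SSZ, add(Z, SZ))), mul(SZ, add(Z, SSZ))))
  →5  S(add(mul(SSZ, add(Z, SZ)), mul(SZ, add(Z, SSZ))))
  →6  S(add(add(add(Z, SZ), mul(SZ, add(Z, SZ))), mul(SZ, add(Z, SSZ))))
  →7  S(add(add(SZ, mul(SZ, add(Z, SZ))), mul(SZ, add(Z, SSZ))))
  →8  S(add(S(add(Z, mul(SZ, add(Z, SZ)))), mul(SZ, add(Z, SSZ))))
  →9  S(S(add(add(Z, mul(SZ, add(Z, SZ))), mul(SZ, add(Z, SSZ)))))
  →10  S(S(add(mul(SZ, add(Z, SZ)), mul(SZ, add(Z, SSZ)))))
  →11  S(S(add(add(add(Z, SZ), mul(Z, add(Z, SZ))), mul(SZ, add(Z, SSZ)))))
  →12  S(S(add(add(SZ, mul(Z, add(Z, SZ))), mul(SZ, add(Z, SSZ)))))
  →13  S(S(add(S(add(Z, mul(Z, add(Z, SZ)))), mul(SZ, add(Z, SSZ)))))
  →14  S(S(S(add(add(Z, mul(Z, add(Z, SZ))), mul(SZ, add(Z, SSZ))))))
  →15  S(S(S(add(mul(Z, add(Z, SZ)), mul(SZ, add(Z, SSZ))))))
  →16  S(S(S(add(Z, mul(SZ, add(Z, SSZ))))))
  →17  S(S(S(mul(SZ, add(Z, SSZ)))))
  →18  S(S(S(add(add(Z, SSZ), mul(Z, add(Z, SSZ))))))
  →19  S(S(S(add(SSZ, mul(Z, add(Z, SSZ))))))
  →20  S(S(S(S(add(SZ, mul(Z, add(Z, SSZ)))))))
  →21  S(S(S(S(S(add(Z, mul(Z, add(Z, SSZ))))))))
  →22  S(S(S(S(S(mul(Z, add(Z, SSZ)))))))
  →23  S^5(Z)

Answer: DIFFERENT — A ⇓ S^6(Z), B ⇓ S^5(Z)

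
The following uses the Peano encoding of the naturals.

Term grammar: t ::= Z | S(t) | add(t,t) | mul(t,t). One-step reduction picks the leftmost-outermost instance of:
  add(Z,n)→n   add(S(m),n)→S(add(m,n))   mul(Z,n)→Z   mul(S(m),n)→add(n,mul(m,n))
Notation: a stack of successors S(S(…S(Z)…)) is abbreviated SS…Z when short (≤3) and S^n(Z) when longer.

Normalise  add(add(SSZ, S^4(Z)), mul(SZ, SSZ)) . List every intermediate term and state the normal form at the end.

Answer: normal form = S^8(Z)  (in 15 steps)

Reduction:
  start: add(add(SSZ, S^4(Z)), mul(SZ, SSZ))
  →1  add(S(add(SZ, S^4(Z))), mul(SZ, SSZ))
  →2  S(add(add(SZ, S^4(Z)), mul(SZ, SSZ)))
  →3  S(add(S(add(Z, S^4(Z))), mul(SZ, SSZ)))
  →4  S(S(add(add(Z, S^4(Z)), mul(SZ, SSZ))))
  →5  S(S(add(S^4(Z), mul(SZ, SSZ))))
  →6  S(S(S(add(SSSZ, mul(SZ, SSZ)))))
  →7  S(S(S(S(add(SSZ, mul(SZ, SSZ))))))
  →8  S(S(S(S(S(add(SZ, mul(SZ, SSZ)))))))
  →9  S(S(S(S(S(S(add(Z, mul(SZ, SSZ))))))))
  →10  S(S(S(S(S(S(mul(SZ, SSZ)))))))
  →11  S(S(S(S(S(S(add(SSZ, mul(Z, SSZ))))))))
  →12  S(S(S(S(S(S(S(add(SZ, mul(Z, SSZ)))))))))
  →13  S(S(S(S(S(S(S(S(add(Z, mul(Z, SSZ))))))))))
  →14  S(S(S(S(S(S(S(S(mul(Z, SSZ)))))))))
  →15  S^8(Z)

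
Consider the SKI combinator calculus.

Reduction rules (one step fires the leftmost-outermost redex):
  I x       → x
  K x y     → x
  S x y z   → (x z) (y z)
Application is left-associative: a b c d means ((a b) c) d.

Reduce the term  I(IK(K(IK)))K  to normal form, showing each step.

Answer: normal form = KK  (in 4 steps)

Working:
  start: I(IK(K(IK)))K
  [1] IK(K(IK))K
  [2] K(K(IK))K
  [3] K(IK)
  [4] KK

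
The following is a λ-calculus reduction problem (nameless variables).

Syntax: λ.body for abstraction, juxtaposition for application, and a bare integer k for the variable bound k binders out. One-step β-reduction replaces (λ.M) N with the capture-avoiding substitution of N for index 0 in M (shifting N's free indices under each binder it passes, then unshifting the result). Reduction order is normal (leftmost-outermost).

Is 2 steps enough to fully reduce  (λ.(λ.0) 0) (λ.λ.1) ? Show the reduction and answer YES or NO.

Answer: YES — reaches normal form λ.λ.1 in 2 ≤ 2 steps

Working:
  start: (λ.(λ.0) 0) (λ.λ.1)
  [1] (λ.0) (λ.λ.1)
  [2] λ.λ.1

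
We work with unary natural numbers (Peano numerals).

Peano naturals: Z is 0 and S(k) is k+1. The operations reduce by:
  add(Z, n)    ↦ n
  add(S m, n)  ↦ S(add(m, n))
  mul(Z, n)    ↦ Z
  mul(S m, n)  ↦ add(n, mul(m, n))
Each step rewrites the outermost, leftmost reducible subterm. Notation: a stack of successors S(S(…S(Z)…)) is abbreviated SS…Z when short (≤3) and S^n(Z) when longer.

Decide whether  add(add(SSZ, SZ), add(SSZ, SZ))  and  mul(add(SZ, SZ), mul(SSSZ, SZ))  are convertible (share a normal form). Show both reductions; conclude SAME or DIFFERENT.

Term A:
  start: add(add(SSZ, SZ), add(SSZ, SZ))
  step 1: add(S(add(SZ, SZ)), add(SSZ, SZ))
  step 2: S(add(add(SZ, SZ), add(SSZ, SZ)))
  step 3: S(add(S(add(Z, SZ)), add(SSZ, SZ)))
  step 4: S(S(add(add(Z, SZ), add(SSZ, SZ))))
  step 5: S(S(add(SZ, add(SSZ, SZ))))
  step 6: S(S(S(add(Z, add(SSZ, SZ)))))
  step 7: S(S(S(add(SSZ, SZ))))
  step 8: S(S(S(S(add(SZ, SZ)))))
  step 9: S(S(S(S(S(add(Z, SZ))))))
  step 10: S^6(Z)

Term B:
  start: mul(add(SZ, SZ), mul(SSSZ, SZ))
  step 1: mul(S(add(Z, SZ)), mul(SSSZ, SZ))
  step 2: add(mul(SSSZ, SZ), mul(add(Z, SZ), mul(SSSZ, SZ)))
  step 3: add(add(SZ, mul(SSZ, SZ)), mul(add(Z, SZ), mul(SSSZ, SZ)))
  step 4: add(S(add(Z, mul(SSZ, SZ))), mul(add(Z, SZ), mul(SSSZ, SZ)))
  step 5: S(add(add(Z, mul(SSZ, SZ)), mul(add(Z, SZ), mul(SSSZ, SZ))))
  step 6: S(add(mul(SSZ, SZ), mul(add(Z, SZ), mul(SSSZ, SZ))))
  step 7: S(add(add(SZ, mul(SZ, SZ)), mul(add(Z, SZ), mul(SSSZ, SZ))))
  step 8: S(add(S(add(Z, mul(SZ, SZ))), mul(add(Z, SZ), mul(SSSZ, SZ))))
  step 9: S(S(add(add(Z, mul(SZ, SZ)), mul(add(Z, SZ), mul(SSSZ, SZ)))))
  step 10: S(S(add(mul(SZ, SZ), mul(add(Z, SZ), mul(SSSZ, SZ)))))
  step 11: S(S(add(add(SZ, mul(Z, SZ)), mul(add(Z, SZ), mul(SSSZ, SZ)))))
  step 12: S(S(add(S(add(Z, mul(Z, SZ))), mul(add(Z, SZ), mul(SSSZ, SZ)))))
  step 13: S(S(S(add(add(Z, mul(Z, SZ)), mul(add(Z, SZ), mul(SSSZ, SZ))))))
  step 14: S(S(S(add(mul(Z, SZ), mul(add(Z, SZ), mul(SSSZ, SZ))))))
  step 15: S(S(S(add(Z, mul(add(Z, SZ), mul(SSSZ, SZ))))))
  step 16: S(S(S(mul(add(Z, SZ), mul(SSSZ, SZ)))))
  step 17: S(S(S(mul(SZ, mul(SSSZ, SZ)))))
  step 18: S(S(S(add(mul(SSSZ, SZ), mul(Z, mul(SSSZ, SZ))))))
  step 19: S(S(S(add(add(SZ, mul(SSZ, SZ)), mul(Z, mul(SSSZ, SZ))))))
  step 20: S(S(S(add(S(add(Z, mul(SSZ, SZ))), mul(Z, mul(SSSZ, SZ))))))
  step 21: S(S(S(S(add(add(Z, mul(SSZ, SZ)), mul(Z, mul(SSSZ, SZ)))))))
  step 22: S(S(S(S(add(mul(SSZ, SZ), mul(Z, mul(SSSZ, SZ)))))))
  step 23: S(S(S(S(add(add(SZ, mul(SZ, SZ)), mul(Z, mul(SSSZ, SZ)))))))
  step 24: S(S(S(S(add(S(add(Z, mul(SZ, SZ))), mul(Z, mul(SSSZ, SZ)))))))
  step 25: S(S(S(S(S(add(add(Z, mul(SZ, SZ)), mul(Z, mul(SSSZ, SZ))))))))
  step 26: S(S(S(S(S(add(mul(SZ, SZ), mul(Z, mul(SSSZ, SZ))))))))
  step 27: S(S(S(S(S(add(add(SZ, mul(Z, SZ)), mul(Z, mul(SSSZ, SZ))))))))
  step 28: S(S(S(S(S(add(S(add(Z, mul(Z, SZ))), mul(Z, mul(SSSZ, SZ))))))))
  step 29: S(S(S(S(S(S(add(add(Z, mul(Z, SZ)), mul(Z, mul(SSSZ, SZ)))))))))
  step 30: S(S(S(S(S(S(add(mul(Z, SZ), mul(Z, mul(SSSZ, SZ)))))))))
  step 31: S(S(S(S(S(S(add(Z, mul(Z, mul(SSSZ, SZ)))))))))
  step 32: S(S(S(S(S(S(mul(Z, mul(SSSZ, SZ))))))))
  step 33: S^6(Z)

Answer: SAME — A ⇓ S^6(Z), B ⇓ S^6(Z)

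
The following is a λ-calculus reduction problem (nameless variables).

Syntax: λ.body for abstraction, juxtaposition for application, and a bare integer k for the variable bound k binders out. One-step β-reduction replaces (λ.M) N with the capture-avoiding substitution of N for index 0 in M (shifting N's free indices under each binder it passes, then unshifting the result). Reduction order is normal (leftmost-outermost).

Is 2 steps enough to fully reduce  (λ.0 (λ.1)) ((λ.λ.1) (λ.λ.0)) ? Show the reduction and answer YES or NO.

  start: (λ.0 (λ.1)) ((λ.λ.1) (λ.λ.0))
  step 1: (λ.λ.1) (λ.λ.0) (λ.(λ.λ.1) (λ.λ.0))
  step 2: (λ.λ.λ.0) (λ.(λ.λ.1) (λ.λ.0))

Answer: NO — after 2 steps the term is (λ.λ.λ.0) (λ.(λ.λ.1) (λ.λ.0)), not yet normal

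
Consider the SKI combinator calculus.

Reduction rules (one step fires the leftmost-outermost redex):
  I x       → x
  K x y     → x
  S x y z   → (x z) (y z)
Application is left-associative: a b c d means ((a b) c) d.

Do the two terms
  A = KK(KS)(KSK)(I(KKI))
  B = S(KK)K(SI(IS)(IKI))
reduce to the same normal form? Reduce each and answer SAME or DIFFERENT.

Term A:
  start: KK(KS)(KSK)(I(KKI))
  step 1: K(KSK)(I(KKI))
  step 2: KSK
  step 3: S

Term B:
  start: S(KK)K(SI(IS)(IKI))
  step 1: KK(SI(IS)(IKI))(K(SI(IS)(IKI)))
  step 2: K(K(SI(IS)(IKI)))
  step 3: K(K(I(IKI)(IS(IKI))))
  step 4: K(K(IKI(IS(IKI))))
  step 5: K(K(KI(IS(IKI))))
  step 6: K(KI)

Answer: DIFFERENT — A ⇓ S, B ⇓ K(KI)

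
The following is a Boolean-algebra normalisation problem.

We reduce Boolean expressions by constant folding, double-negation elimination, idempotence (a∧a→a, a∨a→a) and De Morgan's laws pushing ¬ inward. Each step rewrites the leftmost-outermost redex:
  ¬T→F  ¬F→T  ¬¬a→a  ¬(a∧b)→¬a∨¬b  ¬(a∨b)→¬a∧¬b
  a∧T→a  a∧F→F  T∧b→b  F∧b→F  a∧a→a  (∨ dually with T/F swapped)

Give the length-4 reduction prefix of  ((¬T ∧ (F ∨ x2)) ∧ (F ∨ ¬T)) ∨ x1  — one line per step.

Answer: after 4 steps: x1

Reduction:
  start: ((¬T ∧ (F ∨ x2)) ∧ (F ∨ ¬T)) ∨ x1
  →1  ((F ∧ (F ∨ x2)) ∧ (F ∨ ¬T)) ∨ x1
  →2  (F ∧ (F ∨ ¬T)) ∨ x1
  →3  F ∨ x1
  →4  x1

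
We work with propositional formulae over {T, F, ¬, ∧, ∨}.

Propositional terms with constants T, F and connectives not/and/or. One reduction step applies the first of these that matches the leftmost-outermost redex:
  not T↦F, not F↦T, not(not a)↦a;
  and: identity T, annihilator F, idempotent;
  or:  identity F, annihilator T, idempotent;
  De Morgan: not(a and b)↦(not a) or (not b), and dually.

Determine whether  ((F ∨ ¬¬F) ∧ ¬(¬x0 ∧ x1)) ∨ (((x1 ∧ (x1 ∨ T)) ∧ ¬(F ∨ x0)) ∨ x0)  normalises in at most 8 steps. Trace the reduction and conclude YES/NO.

  start: ((F ∨ ¬¬F) ∧ ¬(¬x0 ∧ x1)) ∨ (((x1 ∧ (x1 ∨ T)) ∧ ¬(F ∨ x0)) ∨ x0)
  [1] (¬¬F ∧ ¬(¬x0 ∧ x1)) ∨ (((x1 ∧ (x1 ∨ T)) ∧ ¬(F ∨ x0)) ∨ x0)
  [2] (F ∧ ¬(¬x0 ∧ x1)) ∨ (((x1 ∧ (x1 ∨ T)) ∧ ¬(F ∨ x0)) ∨ x0)
  [3] F ∨ (((x1 ∧ (x1 ∨ T)) ∧ ¬(F ∨ x0)) ∨ x0)
  [4] ((x1 ∧ (x1 ∨ T)) ∧ ¬(F ∨ x0)) ∨ x0
  [5] ((x1 ∧ T) ∧ ¬(F ∨ x0)) ∨ x0
  [6] (x1 ∧ ¬(F ∨ x0)) ∨ x0
  [7] (x1 ∧ (¬F ∧ ¬x0)) ∨ x0
  [8] (x1 ∧ (T ∧ ¬x0)) ∨ x0

Answer: NO — after 8 steps the term is (x1 ∧ (T ∧ ¬x0)) ∨ x0, not yet normal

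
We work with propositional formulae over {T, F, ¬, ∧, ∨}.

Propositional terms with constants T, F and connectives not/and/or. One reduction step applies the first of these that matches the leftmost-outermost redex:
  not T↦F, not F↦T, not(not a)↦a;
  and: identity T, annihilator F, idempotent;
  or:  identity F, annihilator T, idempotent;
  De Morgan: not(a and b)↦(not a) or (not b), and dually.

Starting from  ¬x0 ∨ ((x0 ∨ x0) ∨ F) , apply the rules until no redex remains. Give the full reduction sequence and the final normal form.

  start: ¬x0 ∨ ((x0 ∨ x0) ∨ F)
  →1  ¬x0 ∨ (x0 ∨ x0)
  →2  ¬x0 ∨ x0

Answer: normal form = ¬x0 ∨ x0  (in 2 steps)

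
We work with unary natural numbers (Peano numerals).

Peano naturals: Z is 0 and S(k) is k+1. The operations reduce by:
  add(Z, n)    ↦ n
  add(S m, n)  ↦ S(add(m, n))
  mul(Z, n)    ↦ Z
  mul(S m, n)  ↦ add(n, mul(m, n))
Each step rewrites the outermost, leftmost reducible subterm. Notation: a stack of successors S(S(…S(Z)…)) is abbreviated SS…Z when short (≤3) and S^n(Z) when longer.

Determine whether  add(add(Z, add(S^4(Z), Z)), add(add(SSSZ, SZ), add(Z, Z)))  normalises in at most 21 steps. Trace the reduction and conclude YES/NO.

Answer: YES — reaches normal form S^8(Z) in 21 ≤ 21 steps

Reduction:
  start: add(add(Z, add(S^4(Z), Z)), add(add(SSSZ, SZ), add(Z, Z)))
  [1] add(add(S^4(Z), Z), add(add(SSSZ, SZ), add(Z, Z)))
  [2] add(S(add(SSSZ, Z)), add(add(SSSZ, SZ), add(Z, Z)))
  [3] S(add(add(SSSZ, Z), add(add(SSSZ, SZ), add(Z, Z))))
  [4] S(add(S(add(SSZ, Z)), add(add(SSSZ, SZ), add(Z, Z))))
  [5] S(S(add(add(SSZ, Z), add(add(SSSZ, SZ), add(Z, Z)))))
  [6] S(S(add(S(add(SZ, Z)), add(add(SSSZ, SZ), add(Z, Z)))))
  [7] S(S(S(add(add(SZ, Z), add(add(SSSZ, SZ), add(Z, Z))))))
  [8] S(S(S(add(S(add(Z, Z)), add(add(SSSZ, SZ), add(Z, Z))))))
  [9] S(S(S(S(add(add(Z, Z), add(add(SSSZ, SZ), add(Z, Z)))))))
  [10] S(S(S(S(add(Z, add(add(SSSZ, SZ), add(Z, Z)))))))
  [11] S(S(S(S(add(add(SSSZ, SZ), add(Z, Z))))))
  [12] S(S(S(S(add(S(add(SSZ, SZ)), add(Z, Z))))))
  [13] S(S(S(S(S(add(add(SSZ, SZ), add(Z, Z)))))))
  [14] S(S(S(S(S(add(S(add(SZ, SZ)), add(Z, Z)))))))
  [15] S(S(S(S(S(S(add(add(SZ, SZ), add(Z, Z))))))))
  [16] S(S(S(S(S(S(add(S(add(Z, SZ)), add(Z, Z))))))))
  [17] S(S(S(S(S(S(S(add(add(Z, SZ), add(Z, Z)))))))))
  [18] S(S(S(S(S(S(S(add(SZ, add(Z, Z)))))))))
  [19] S(S(S(S(S(S(S(S(add(Z, add(Z, Z))))))))))
  [20] S(S(S(S(S(S(S(S(add(Z, Z)))))))))
  [21] S^8(Z)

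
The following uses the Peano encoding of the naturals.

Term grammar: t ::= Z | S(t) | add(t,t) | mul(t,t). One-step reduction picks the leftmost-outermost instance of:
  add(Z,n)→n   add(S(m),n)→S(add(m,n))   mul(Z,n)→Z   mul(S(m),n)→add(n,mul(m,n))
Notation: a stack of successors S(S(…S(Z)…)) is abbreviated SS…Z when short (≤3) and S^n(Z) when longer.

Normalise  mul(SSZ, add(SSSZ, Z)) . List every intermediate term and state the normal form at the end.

  start: mul(SSZ, add(SSSZ, Z))
  step 1: add(add(SSSZ, Z), mul(SZ, add(SSSZ, Z)))
  step 2: add(S(add(SSZ, Z)), mul(SZ, add(SSSZ, Z)))
  step 3: S(add(add(SSZ, Z), mul(SZ, add(SSSZ, Z))))
  step 4: S(add(S(add(SZ, Z)), mul(SZ, add(SSSZ, Z))))
  step 5: S(S(add(add(SZ, Z), mul(SZ, add(SSSZ, Z)))))
  step 6: S(S(add(S(add(Z, Z)), mul(SZ, add(SSSZ, Z)))))
  step 7: S(S(S(add(add(Z, Z), mul(SZ, add(SSSZ, Z))))))
  step 8: S(S(S(add(Z, mul(SZ, add(SSSZ, Z))))))
  step 9: S(S(S(mul(SZ, add(SSSZ, Z)))))
  step 10: S(S(S(add(add(SSSZ, Z), mul(Z, add(SSSZ, Z))))))
  step 11: S(S(S(add(S(add(SSZ, Z)), mul(Z, add(SSSZ, Z))))))
  step 12: S(S(S(S(add(add(SSZ, Z), mul(Z, add(SSSZ, Z)))))))
  step 13: S(S(S(S(add(S(add(SZ, Z)), mul(Z, add(SSSZ, Z)))))))
  step 14: S(S(S(S(S(add(add(SZ, Z), mul(Z, add(SSSZ, Z))))))))
  step 15: S(S(S(S(S(add(S(add(Z, Z)), mul(Z, add(SSSZ, Z))))))))
  step 16: S(S(S(S(S(S(add(add(Z, Z), mul(Z, add(SSSZ, Z)))))))))
  step 17: S(S(S(S(S(S(add(Z, mul(Z, add(SSSZ, Z)))))))))
  step 18: S(S(S(S(S(S(mul(Z, add(SSSZ, Z))))))))
  step 19: S^6(Z)

Answer: normal form = S^6(Z)  (in 19 steps)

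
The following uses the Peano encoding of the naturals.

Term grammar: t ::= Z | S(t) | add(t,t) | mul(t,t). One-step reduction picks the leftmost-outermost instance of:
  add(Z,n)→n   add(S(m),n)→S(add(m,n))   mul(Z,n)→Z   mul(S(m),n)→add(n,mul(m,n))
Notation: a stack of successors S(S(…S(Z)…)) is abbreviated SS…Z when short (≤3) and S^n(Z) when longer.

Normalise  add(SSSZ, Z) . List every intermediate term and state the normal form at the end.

  start: add(SSSZ, Z)
  step 1: S(add(SSZ, Z))
  step 2: S(S(add(SZ, Z)))
  step 3: S(S(S(add(Z, Z))))
  step 4: SSSZ

Answer: normal form = SSSZ  (in 4 steps)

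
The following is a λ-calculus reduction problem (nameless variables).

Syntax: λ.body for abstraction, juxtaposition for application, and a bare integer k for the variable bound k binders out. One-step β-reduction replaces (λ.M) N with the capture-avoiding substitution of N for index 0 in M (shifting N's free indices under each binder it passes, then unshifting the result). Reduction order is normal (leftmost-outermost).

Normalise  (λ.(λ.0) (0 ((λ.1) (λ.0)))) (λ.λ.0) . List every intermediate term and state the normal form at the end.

Answer: normal form = λ.0  (in 3 steps)

Reduction:
  start: (λ.(λ.0) (0 ((λ.1) (λ.0)))) (λ.λ.0)
  →1  (λ.0) ((λ.λ.0) ((λ.λ.λ.0) (λ.0)))
  →2  (λ.λ.0) ((λ.λ.λ.0) (λ.0))
  →3  λ.0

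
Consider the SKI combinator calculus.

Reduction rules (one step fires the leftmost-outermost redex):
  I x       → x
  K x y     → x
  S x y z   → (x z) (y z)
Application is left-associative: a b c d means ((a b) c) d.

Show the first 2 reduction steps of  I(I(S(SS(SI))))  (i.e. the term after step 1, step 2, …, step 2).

Answer: after 2 steps: S(SS(SI))

Working:
  start: I(I(S(SS(SI))))
  [1] I(S(SS(SI)))
  [2] S(SS(SI))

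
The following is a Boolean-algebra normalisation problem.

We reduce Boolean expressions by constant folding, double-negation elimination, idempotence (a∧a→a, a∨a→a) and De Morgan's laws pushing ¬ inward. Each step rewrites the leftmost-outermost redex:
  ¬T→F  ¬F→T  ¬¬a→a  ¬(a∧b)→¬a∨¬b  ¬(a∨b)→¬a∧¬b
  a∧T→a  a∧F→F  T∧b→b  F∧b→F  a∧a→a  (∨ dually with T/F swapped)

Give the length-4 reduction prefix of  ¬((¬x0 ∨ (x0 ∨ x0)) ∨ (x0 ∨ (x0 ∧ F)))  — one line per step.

Answer: after 4 steps: (x0 ∧ (¬x0 ∧ ¬x0)) ∧ ¬(x0 ∨ (x0 ∧ F))

Working:
  start: ¬((¬x0 ∨ (x0 ∨ x0)) ∨ (x0 ∨ (x0 ∧ F)))
  [1] ¬(¬x0 ∨ (x0 ∨ x0)) ∧ ¬(x0 ∨ (x0 ∧ F))
  [2] (¬¬x0 ∧ ¬(x0 ∨ x0)) ∧ ¬(x0 ∨ (x0 ∧ F))
  [3] (x0 ∧ ¬(x0 ∨ x0)) ∧ ¬(x0 ∨ (x0 ∧ F))
  [4] (x0 ∧ (¬x0 ∧ ¬x0)) ∧ ¬(x0 ∨ (x0 ∧ F))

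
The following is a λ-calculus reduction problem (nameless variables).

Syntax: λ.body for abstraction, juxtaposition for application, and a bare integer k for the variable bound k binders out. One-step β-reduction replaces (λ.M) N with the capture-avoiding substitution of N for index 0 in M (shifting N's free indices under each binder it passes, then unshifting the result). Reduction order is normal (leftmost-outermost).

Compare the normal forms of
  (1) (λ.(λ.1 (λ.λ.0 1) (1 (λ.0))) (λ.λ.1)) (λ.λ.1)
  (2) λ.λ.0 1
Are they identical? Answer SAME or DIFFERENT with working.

Term A:
  start: (λ.(λ.1 (λ.λ.0 1) (1 (λ.0))) (λ.λ.1)) (λ.λ.1)
  →1  (λ.(λ.λ.1) (λ.λ.0 1) ((λ.λ.1) (λ.0))) (λ.λ.1)
  →2  (λ.λ.1) (λ.λ.0 1) ((λ.λ.1) (λ.0))
  →3  (λ.λ.λ.0 1) ((λ.λ.1) (λ.0))
  →4  λ.λ.0 1

Term B:
  start: λ.λ.0 1

Answer: SAME — A ⇓ λ.λ.0 1, B ⇓ λ.λ.0 1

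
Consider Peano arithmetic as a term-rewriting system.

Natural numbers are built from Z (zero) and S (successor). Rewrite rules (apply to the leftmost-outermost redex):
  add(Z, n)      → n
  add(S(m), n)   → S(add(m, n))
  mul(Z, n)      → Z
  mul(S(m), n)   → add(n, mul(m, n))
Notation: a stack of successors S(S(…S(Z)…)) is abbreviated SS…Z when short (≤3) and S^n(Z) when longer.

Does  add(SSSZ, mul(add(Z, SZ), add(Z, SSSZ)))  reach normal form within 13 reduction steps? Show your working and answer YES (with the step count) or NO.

Answer: YES — reaches normal form S^6(Z) in 12 ≤ 13 steps

Reduction:
  start: add(SSSZ, mul(add(Z, SZ), add(Z, SSSZ)))
  →1  S(add(SSZ, mul(add(Z, SZ), add(Z, SSSZ))))
  →2  S(S(add(SZ, mul(add(Z, SZ), add(Z, SSSZ)))))
  →3  S(S(S(add(Z, mul(add(Z, SZ), add(Z, SSSZ))))))
  →4  S(S(S(mul(add(Z, SZ), add(Z, SSSZ)))))
  →5  S(S(S(mul(SZ, add(Z, SSSZ)))))
  →6  S(S(S(add(add(Z, SSSZ), mul(Z, add(Z, SSSZ))))))
  →7  S(S(S(add(SSSZ, mul(Z, add(Z, SSSZ))))))
  →8  S(S(S(S(add(SSZ, mul(Z, add(Z, SSSZ)))))))
  →9  S(S(S(S(S(add(SZ, mul(Z, add(Z, SSSZ))))))))
  →10  S(S(S(S(S(S(add(Z, mul(Z, add(Z, SSSZ)))))))))
  →11  S(S(S(S(S(S(mul(Z, add(Z, SSSZ))))))))
  →12  S^6(Z)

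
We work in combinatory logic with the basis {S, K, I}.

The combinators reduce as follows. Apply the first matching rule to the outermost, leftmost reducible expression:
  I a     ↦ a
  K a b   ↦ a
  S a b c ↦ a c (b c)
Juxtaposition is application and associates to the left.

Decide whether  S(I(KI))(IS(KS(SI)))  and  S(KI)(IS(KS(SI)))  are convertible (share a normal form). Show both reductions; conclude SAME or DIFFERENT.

Answer: SAME — A ⇓ S(KI)(SS), B ⇓ S(KI)(SS)

Derivation:
Term A:
  start: S(I(KI))(IS(KS(SI)))
  step 1: S(KI)(IS(KS(SI)))
  step 2: S(KI)(S(KS(SI)))
  step 3: S(KI)(SS)

Term B:
  start: S(KI)(IS(KS(SI)))
  step 1: S(KI)(S(KS(SI)))
  step 2: S(KI)(SS)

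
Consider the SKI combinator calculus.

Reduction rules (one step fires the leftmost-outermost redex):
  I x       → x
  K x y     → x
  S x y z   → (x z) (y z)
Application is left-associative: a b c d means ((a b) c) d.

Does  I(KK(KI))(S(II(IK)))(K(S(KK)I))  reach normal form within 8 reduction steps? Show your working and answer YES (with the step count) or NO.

  start: I(KK(KI))(S(II(IK)))(K(S(KK)I))
  →1  KK(KI)(S(II(IK)))(K(S(KK)I))
  →2  K(S(II(IK)))(K(S(KK)I))
  →3  S(II(IK))
  →4  S(I(IK))
  →5  S(IK)
  →6  SK

Answer: YES — reaches normal form SK in 6 ≤ 8 steps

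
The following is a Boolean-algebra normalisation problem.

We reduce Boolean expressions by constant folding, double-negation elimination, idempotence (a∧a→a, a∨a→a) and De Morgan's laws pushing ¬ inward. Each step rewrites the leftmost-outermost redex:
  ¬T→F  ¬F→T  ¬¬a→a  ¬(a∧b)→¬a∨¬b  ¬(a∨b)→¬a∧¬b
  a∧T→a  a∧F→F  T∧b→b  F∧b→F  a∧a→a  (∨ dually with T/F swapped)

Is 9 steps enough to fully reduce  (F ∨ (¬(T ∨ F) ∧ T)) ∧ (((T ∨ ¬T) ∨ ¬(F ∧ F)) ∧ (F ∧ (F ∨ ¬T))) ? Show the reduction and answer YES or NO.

  start: (F ∨ (¬(T ∨ F) ∧ T)) ∧ (((T ∨ ¬T) ∨ ¬(F ∧ F)) ∧ (F ∧ (F ∨ ¬T)))
  [1] (¬(T ∨ F) ∧ T) ∧ (((T ∨ ¬T) ∨ ¬(F ∧ F)) ∧ (F ∧ (F ∨ ¬T)))
  [2] ¬(T ∨ F) ∧ (((T ∨ ¬T) ∨ ¬(F ∧ F)) ∧ (F ∧ (F ∨ ¬T)))
  [3] (¬T ∧ ¬F) ∧ (((T ∨ ¬T) ∨ ¬(F ∧ F)) ∧ (F ∧ (F ∨ ¬T)))
  [4] (F ∧ ¬F) ∧ (((T ∨ ¬T) ∨ ¬(F ∧ F)) ∧ (F ∧ (F ∨ ¬T)))
  [5] F ∧ (((T ∨ ¬T) ∨ ¬(F ∧ F)) ∧ (F ∧ (F ∨ ¬T)))
  [6] F

Answer: YES — reaches normal form F in 6 ≤ 9 steps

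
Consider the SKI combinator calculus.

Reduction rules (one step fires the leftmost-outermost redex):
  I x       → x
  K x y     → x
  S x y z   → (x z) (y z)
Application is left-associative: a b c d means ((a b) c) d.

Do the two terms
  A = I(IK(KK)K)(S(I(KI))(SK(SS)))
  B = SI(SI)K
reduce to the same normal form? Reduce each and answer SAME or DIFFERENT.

Term A:
  start: I(IK(KK)K)(S(I(KI))(SK(SS)))
  [1] IK(KK)K(S(I(KI))(SK(SS)))
  [2] K(KK)K(S(I(KI))(SK(SS)))
  [3] KK(S(I(KI))(SK(SS)))
  [4] K

Term B:
  start: SI(SI)K
  [1] IK(SIK)
  [2] K(SIK)

Answer: DIFFERENT — A ⇓ K, B ⇓ K(SIK)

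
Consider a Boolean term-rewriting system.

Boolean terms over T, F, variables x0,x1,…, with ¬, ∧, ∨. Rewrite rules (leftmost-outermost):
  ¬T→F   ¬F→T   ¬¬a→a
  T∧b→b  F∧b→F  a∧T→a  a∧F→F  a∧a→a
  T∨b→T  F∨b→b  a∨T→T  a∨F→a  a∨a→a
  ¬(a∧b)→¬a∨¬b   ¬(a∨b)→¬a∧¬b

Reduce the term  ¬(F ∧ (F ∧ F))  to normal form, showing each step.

  start: ¬(F ∧ (F ∧ F))
  [1] ¬F ∨ ¬(F ∧ F)
  [2] T ∨ ¬(F ∧ F)
  [3] T

Answer: normal form = T  (in 3 steps)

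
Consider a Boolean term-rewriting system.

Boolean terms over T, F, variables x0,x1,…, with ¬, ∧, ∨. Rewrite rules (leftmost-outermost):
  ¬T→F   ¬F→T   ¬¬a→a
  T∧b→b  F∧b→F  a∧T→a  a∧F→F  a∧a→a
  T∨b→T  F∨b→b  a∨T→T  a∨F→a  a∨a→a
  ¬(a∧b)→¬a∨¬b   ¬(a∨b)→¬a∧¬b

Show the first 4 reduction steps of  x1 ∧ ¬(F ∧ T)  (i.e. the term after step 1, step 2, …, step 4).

Answer: after 4 steps: x1

Working:
  start: x1 ∧ ¬(F ∧ T)
  →1  x1 ∧ (¬F ∨ ¬T)
  →2  x1 ∧ (T ∨ ¬T)
  →3  x1 ∧ T
  →4  x1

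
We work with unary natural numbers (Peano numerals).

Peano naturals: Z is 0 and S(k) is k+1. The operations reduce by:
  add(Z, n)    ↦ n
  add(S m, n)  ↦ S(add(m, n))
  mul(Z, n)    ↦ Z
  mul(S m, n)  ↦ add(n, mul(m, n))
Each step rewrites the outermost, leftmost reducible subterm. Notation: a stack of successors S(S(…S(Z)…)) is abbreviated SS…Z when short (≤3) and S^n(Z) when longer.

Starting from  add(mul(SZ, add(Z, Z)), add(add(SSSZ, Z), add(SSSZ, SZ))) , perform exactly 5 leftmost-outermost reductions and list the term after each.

  start: add(mul(SZ, add(Z, Z)), add(add(SSSZ, Z), add(SSSZ, SZ)))
  [1] add(add(add(Z, Z), mul(Z, add(Z, Z))), add(add(SSSZ, Z), add(SSSZ, SZ)))
  [2] add(add(Z, mul(Z, add(Z, Z))), add(add(SSSZ, Z), add(SSSZ, SZ)))
  [3] add(mul(Z, add(Z, Z)), add(add(SSSZ, Z), add(SSSZ, SZ)))
  [4] add(Z, add(add(SSSZ, Z), add(SSSZ, SZ)))
  [5] add(add(SSSZ, Z), add(SSSZ, SZ))

Answer: after 5 steps: add(add(SSSZ, Z), add(SSSZ, SZ))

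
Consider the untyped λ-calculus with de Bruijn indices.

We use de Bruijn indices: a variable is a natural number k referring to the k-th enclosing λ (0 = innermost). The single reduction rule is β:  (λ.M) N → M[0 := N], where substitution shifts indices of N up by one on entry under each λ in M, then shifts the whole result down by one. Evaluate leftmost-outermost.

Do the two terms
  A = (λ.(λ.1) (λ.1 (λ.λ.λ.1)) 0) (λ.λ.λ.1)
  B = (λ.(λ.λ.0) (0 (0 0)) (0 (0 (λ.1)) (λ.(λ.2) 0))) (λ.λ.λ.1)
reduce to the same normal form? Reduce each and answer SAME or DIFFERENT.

Answer: DIFFERENT — A ⇓ λ.λ.1, B ⇓ λ.λ.λ.λ.λ.1

Working:
Term A:
  start: (λ.(λ.1) (λ.1 (λ.λ.λ.1)) 0) (λ.λ.λ.1)
  step 1: (λ.λ.λ.λ.1) (λ.(λ.λ.λ.1) (λ.λ.λ.1)) (λ.λ.λ.1)
  step 2: (λ.λ.λ.1) (λ.λ.λ.1)
  step 3: λ.λ.1

Term B:
  start: (λ.(λ.λ.0) (0 (0 0)) (0 (0 (λ.1)) (λ.(λ.2) 0))) (λ.λ.λ.1)
  step 1: (λ.λ.0) ((λ.λ.λ.1) ((λ.λ.λ.1) (λ.λ.λ.1))) ((λ.λ.λ.1) ((λ.λ.λ.1) (λ.λ.λ.λ.1)) (λ.(λ.λ.λ.λ.1) 0))
  step 2: (λ.0) ((λ.λ.λ.1) ((λ.λ.λ.1) (λ.λ.λ.λ.1)) (λ.(λ.λ.λ.λ.1) 0))
  step 3: (λ.λ.λ.1) ((λ.λ.λ.1) (λ.λ.λ.λ.1)) (λ.(λ.λ.λ.λ.1) 0)
  step 4: (λ.λ.1) (λ.(λ.λ.λ.λ.1) 0)
  step 5: λ.λ.(λ.λ.λ.λ.1) 0
  step 6: λ.λ.λ.λ.λ.1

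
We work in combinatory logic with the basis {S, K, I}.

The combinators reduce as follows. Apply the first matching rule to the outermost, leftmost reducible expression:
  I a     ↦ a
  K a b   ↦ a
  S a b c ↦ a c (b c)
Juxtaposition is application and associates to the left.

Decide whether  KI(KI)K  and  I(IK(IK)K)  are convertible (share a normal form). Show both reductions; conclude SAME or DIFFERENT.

Term A:
  start: KI(KI)K
  [1] IK
  [2] K

Term B:
  start: I(IK(IK)K)
  [1] IK(IK)K
  [2] K(IK)K
  [3] IK
  [4] K

Answer: SAME — A ⇓ K, B ⇓ K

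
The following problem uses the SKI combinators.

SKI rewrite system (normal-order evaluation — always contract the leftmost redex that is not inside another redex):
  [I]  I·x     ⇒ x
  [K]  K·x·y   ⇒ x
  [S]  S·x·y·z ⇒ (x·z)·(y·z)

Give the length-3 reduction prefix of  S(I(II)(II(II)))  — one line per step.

  start: S(I(II)(II(II)))
  →1  S(II(II(II)))
  →2  S(I(II(II)))
  →3  S(II(II))

Answer: after 3 steps: S(II(II))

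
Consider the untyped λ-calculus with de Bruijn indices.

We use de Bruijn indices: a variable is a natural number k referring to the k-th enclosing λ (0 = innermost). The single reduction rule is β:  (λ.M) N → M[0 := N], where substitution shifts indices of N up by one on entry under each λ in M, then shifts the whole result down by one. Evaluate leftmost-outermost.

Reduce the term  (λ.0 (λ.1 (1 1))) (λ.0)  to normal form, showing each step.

  start: (λ.0 (λ.1 (1 1))) (λ.0)
  [1] (λ.0) (λ.(λ.0) ((λ.0) (λ.0)))
  [2] λ.(λ.0) ((λ.0) (λ.0))
  [3] λ.(λ.0) (λ.0)
  [4] λ.λ.0

Answer: normal form = λ.λ.0  (in 4 steps)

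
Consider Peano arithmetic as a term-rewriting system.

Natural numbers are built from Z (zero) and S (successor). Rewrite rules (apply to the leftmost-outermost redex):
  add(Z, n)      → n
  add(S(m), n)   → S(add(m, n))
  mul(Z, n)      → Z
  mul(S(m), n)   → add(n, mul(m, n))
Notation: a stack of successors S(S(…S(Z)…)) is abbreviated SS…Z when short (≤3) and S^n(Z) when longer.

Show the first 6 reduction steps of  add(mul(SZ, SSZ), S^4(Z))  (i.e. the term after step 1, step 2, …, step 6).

Answer: after 6 steps: S(S(add(mul(Z, SSZ), S^4(Z))))

Reduction:
  start: add(mul(SZ, SSZ), S^4(Z))
  step 1: add(add(SSZ, mul(Z, SSZ)), S^4(Z))
  step 2: add(S(add(SZ, mul(Z, SSZ))), S^4(Z))
  step 3: S(add(add(SZ, mul(Z, SSZ)), S^4(Z)))
  step 4: S(add(S(add(Z, mul(Z, SSZ))), S^4(Z)))
  step 5: S(S(add(add(Z, mul(Z, SSZ)), S^4(Z))))
  step 6: S(S(add(mul(Z, SSZ), S^4(Z))))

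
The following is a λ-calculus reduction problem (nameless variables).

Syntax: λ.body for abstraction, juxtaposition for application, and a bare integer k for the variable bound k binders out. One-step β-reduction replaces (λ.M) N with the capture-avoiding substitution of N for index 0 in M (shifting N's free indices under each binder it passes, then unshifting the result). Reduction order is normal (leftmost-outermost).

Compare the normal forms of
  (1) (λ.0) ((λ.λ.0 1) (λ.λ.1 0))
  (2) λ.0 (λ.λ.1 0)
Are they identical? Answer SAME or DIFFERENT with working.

Answer: SAME — A ⇓ λ.0 (λ.λ.1 0), B ⇓ λ.0 (λ.λ.1 0)

Reduction:
Term A:
  start: (λ.0) ((λ.λ.0 1) (λ.λ.1 0))
  [1] (λ.λ.0 1) (λ.λ.1 0)
  [2] λ.0 (λ.λ.1 0)

Term B:
  start: λ.0 (λ.λ.1 0)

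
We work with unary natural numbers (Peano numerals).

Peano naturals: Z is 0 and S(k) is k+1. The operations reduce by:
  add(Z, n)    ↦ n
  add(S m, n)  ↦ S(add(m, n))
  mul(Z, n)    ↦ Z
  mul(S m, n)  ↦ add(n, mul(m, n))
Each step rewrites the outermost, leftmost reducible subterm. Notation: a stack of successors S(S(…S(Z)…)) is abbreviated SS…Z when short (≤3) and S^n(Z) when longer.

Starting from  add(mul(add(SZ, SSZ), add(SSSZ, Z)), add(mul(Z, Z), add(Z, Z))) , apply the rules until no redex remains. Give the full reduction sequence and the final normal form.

Answer: normal form = S^9(Z)  (in 43 steps)

Working:
  start: add(mul(add(SZ, SSZ), add(SSSZ, Z)), add(mul(Z, Z), add(Z, Z)))
  [1] add(mul(S(add(Z, SSZ)), add(SSSZ, Z)), add(mul(Z, Z), add(Z, Z)))
  [2] add(add(add(SSSZ, Z), mul(add(Z, SSZ), add(SSSZ, Z))), add(mul(Z, Z), add(Z, Z)))
  [3] add(add(S(add(SSZ, Z)), mul(add(Z, SSZ), add(SSSZ, Z))), add(mul(Z, Z), add(Z, Z)))
  [4] add(S(add(add(SSZ, Z), mul(add(Z, SSZ), add(SSSZ, Z)))), add(mul(Z, Z), add(Z, Z)))
  [5] S(add(add(add(SSZ, Z), mul(add(Z, SSZ), add(SSSZ, Z))), add(mul(Z, Z), add(Z, Z))))
  [6] S(add(add(S(add(SZ, Z)), mul(add(Z, SSZ), add(SSSZ, Z))), add(mul(Z, Z), add(Z, Z))))
  [7] S(add(S(add(add(SZ, Z), mul(add(Z, SSZ), add(SSSZ, Z)))), add(mul(Z, Z), add(Z, Z))))
  [8] S(S(add(add(add(SZ, Z), mul(add(Z, SSZ), add(SSSZ, Z))), add(mul(Z, Z), add(Z, Z)))))
  [9] S(S(add(add(S(add(Z, Z)), mul(add(Z, SSZ), add(SSSZ, Z))), add(mul(Z, Z), add(Z, Z)))))
  [10] S(S(add(S(add(add(Z, Z), mul(add(Z, SSZ), add(SSSZ, Z)))), add(mul(Z, Z), add(Z, Z)))))
  [11] S(S(S(add(add(add(Z, Z), mul(add(Z, SSZ), add(SSSZ, Z))), add(mul(Z, Z), add(Z, Z))))))
  [12] S(S(S(add(add(Z, mul(add(Z, SSZ), add(SSSZ, Z))), add(mul(Z, Z), add(Z, Z))))))
  [13] S(S(S(add(mul(add(Z, SSZ), add(SSSZ, Z)), add(mul(Z, Z), add(Z, Z))))))
  [14] S(S(S(add(mul(SSZ, add(SSSZ, Z)), add(mul(Z, Z), add(Z, Z))))))
  [15] S(S(S(add(add(add(SSSZ, Z), mul(SZ, add(SSSZ, Z))), add(mul(Z, Z), add(Z, Z))))))
  [16] S(S(S(add(add(S(add(SSZ, Z)), mul(SZ, add(SSSZ, Z))), add(mul(Z, Z), add(Z, Z))))))
  [17] S(S(S(add(S(add(add(SSZ, Z), mul(SZ, add(SSSZ, Z)))), add(mul(Z, Z), add(Z, Z))))))
  [18] S(S(S(S(add(add(add(SSZ, Z), mul(SZ, add(SSSZ, Z))), add(mul(Z, Z), add(Z, Z)))))))
  [19] S(S(S(S(add(add(S(add(SZ, Z)), mul(SZ, add(SSSZ, Z))), add(mul(Z, Z), add(Z, Z)))))))
  [20] S(S(S(S(add(S(add(add(SZ, Z), mul(SZ, add(SSSZ, Z)))), add(mul(Z, Z), add(Z, Z)))))))
  [21] S(S(S(S(S(add(add(add(SZ, Z), mul(SZ, add(SSSZ, Z))), add(mul(Z, Z), add(Z, Z))))))))
  [22] S(S(S(S(S(add(add(S(add(Z, Z)), mul(SZ, add(SSSZ, Z))), add(mul(Z, Z), add(Z, Z))))))))
  [23] S(S(S(S(S(add(S(add(add(Z, Z), mul(SZ, add(SSSZ, Z)))), add(mul(Z, Z), add(Z, Z))))))))
  [24] S(S(S(S(S(S(add(add(add(Z, Z), mul(SZ, add(SSSZ, Z))), add(mul(Z, Z), add(Z, Z)))))))))
  [25] S(S(S(S(S(S(add(add(Z, mul(SZ, add(SSSZ, Z))), add(mul(Z, Z), add(Z, Z)))))))))
  [26] S(S(S(S(S(S(add(mul(SZ, add(SSSZ, Z)), add(mul(Z, Z), add(Z, Z)))))))))
  [27] S(S(S(S(S(S(add(add(add(SSSZ, Z), mul(Z, add(SSSZ, Z))), add(mul(Z, Z), add(Z, Z)))))))))
  [28] S(S(S(S(S(S(add(add(S(add(SSZ, Z)), mul(Z, add(SSSZ, Z))), add(mul(Z, Z), add(Z, Z)))))))))
  [29] S(S(S(S(S(S(add(S(add(add(SSZ, Z), mul(Z, add(SSSZ, Z)))), add(mul(Z, Z), add(Z, Z)))))))))
  [30] S(S(S(S(S(S(S(add(add(add(SSZ, Z), mul(Z, add(SSSZ, Z))), add(mul(Z, Z), add(Z, Z))))))))))
  [31] S(S(S(S(S(S(S(add(add(S(add(SZ, Z)), mul(Z, add(SSSZ, Z))), add(mul(Z, Z), add(Z, Z))))))))))
  [32] S(S(S(S(S(S(S(add(S(add(add(SZ, Z), mul(Z, add(SSSZ, Z)))), add(mul(Z, Z), add(Z, Z))))))))))
  [33] S(S(S(S(S(S(S(S(add(add(add(SZ, Z), mul(Z, add(SSSZ, Z))), add(mul(Z, Z), add(Z, Z)))))))))))
  [34] S(S(S(S(S(S(S(S(add(add(S(add(Z, Z)), mul(Z, add(SSSZ, Z))), add(mul(Z, Z), add(Z, Z)))))))))))
  [35] S(S(S(S(S(S(S(S(add(S(add(add(Z, Z), mul(Z, add(SSSZ, Z)))), add(mul(Z, Z), add(Z, Z)))))))))))
  [36] S(S(S(S(S(S(S(S(S(add(add(add(Z, Z), mul(Z, add(SSSZ, Z))), add(mul(Z, Z), add(Z, Z))))))))))))
  [37] S(S(S(S(S(S(S(S(S(add(add(Z, mul(Z, add(SSSZ, Z))), add(mul(Z, Z), add(Z, Z))))))))))))
  [38] S(S(S(S(S(S(S(S(S(add(mul(Z, add(SSSZ, Z)), add(mul(Z, Z), add(Z, Z))))))))))))
  [39] S(S(S(S(S(S(S(S(S(add(Z, add(mul(Z, Z), add(Z, Z))))))))))))
  [40] S(S(S(S(S(S(S(S(S(add(mul(Z, Z), add(Z, Z)))))))))))
  [41] S(S(S(S(S(S(S(S(S(add(Z, add(Z, Z)))))))))))
  [42] S(S(S(S(S(S(S(S(S(add(Z, Z))))))))))
  [43] S^9(Z)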